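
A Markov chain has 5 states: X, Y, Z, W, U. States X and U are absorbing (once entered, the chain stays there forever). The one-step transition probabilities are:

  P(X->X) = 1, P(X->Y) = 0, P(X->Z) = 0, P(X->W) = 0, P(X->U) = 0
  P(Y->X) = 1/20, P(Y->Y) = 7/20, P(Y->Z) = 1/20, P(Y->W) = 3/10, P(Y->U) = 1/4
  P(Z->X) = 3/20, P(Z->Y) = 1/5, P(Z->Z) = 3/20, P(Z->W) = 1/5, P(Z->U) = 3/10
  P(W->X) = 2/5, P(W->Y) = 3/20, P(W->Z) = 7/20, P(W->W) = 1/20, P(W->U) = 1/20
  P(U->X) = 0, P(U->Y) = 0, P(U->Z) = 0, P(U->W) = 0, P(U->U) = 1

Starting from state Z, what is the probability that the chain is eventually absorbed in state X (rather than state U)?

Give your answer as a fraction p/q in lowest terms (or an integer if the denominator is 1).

Answer: 461/1091

Derivation:
Let a_i = P(absorbed in X | start in state i).
Boundary conditions: a_X = 1, a_U = 0.
For each transient state i, a_i = sum_j P(i->j) * a_j:
  a_Y = 1/20*a_X + 7/20*a_Y + 1/20*a_Z + 3/10*a_W + 1/4*a_U
  a_Z = 3/20*a_X + 1/5*a_Y + 3/20*a_Z + 1/5*a_W + 3/10*a_U
  a_W = 2/5*a_X + 3/20*a_Y + 7/20*a_Z + 1/20*a_W + 1/20*a_U

Substituting a_X = 1 and a_U = 0, rearrange to (I - Q) a = r where r[i] = P(i -> X):
  [13/20, -1/20, -3/10] . (a_Y, a_Z, a_W) = 1/20
  [-1/5, 17/20, -1/5] . (a_Y, a_Z, a_W) = 3/20
  [-3/20, -7/20, 19/20] . (a_Y, a_Z, a_W) = 2/5

Solving yields:
  a_Y = 442/1091
  a_Z = 461/1091
  a_W = 699/1091

Starting state is Z, so the absorption probability is a_Z = 461/1091.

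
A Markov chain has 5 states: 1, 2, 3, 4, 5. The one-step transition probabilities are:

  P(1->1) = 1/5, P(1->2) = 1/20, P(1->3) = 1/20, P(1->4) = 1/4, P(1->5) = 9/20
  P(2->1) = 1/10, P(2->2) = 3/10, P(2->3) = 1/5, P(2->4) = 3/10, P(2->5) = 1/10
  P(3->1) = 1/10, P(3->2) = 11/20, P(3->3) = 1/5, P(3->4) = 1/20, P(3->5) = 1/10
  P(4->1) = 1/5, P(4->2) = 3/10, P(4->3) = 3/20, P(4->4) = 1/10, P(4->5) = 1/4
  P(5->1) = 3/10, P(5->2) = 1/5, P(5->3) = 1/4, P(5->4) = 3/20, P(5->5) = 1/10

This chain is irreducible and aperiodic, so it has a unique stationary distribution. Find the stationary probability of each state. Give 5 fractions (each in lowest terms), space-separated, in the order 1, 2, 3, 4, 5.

The stationary distribution satisfies pi = pi * P, i.e.:
  pi_1 = 1/5*pi_1 + 1/10*pi_2 + 1/10*pi_3 + 1/5*pi_4 + 3/10*pi_5
  pi_2 = 1/20*pi_1 + 3/10*pi_2 + 11/20*pi_3 + 3/10*pi_4 + 1/5*pi_5
  pi_3 = 1/20*pi_1 + 1/5*pi_2 + 1/5*pi_3 + 3/20*pi_4 + 1/4*pi_5
  pi_4 = 1/4*pi_1 + 3/10*pi_2 + 1/20*pi_3 + 1/10*pi_4 + 3/20*pi_5
  pi_5 = 9/20*pi_1 + 1/10*pi_2 + 1/10*pi_3 + 1/4*pi_4 + 1/10*pi_5
with normalization: pi_1 + pi_2 + pi_3 + pi_4 + pi_5 = 1.

Using the first 4 balance equations plus normalization, the linear system A*pi = b is:
  [-4/5, 1/10, 1/10, 1/5, 3/10] . pi = 0
  [1/20, -7/10, 11/20, 3/10, 1/5] . pi = 0
  [1/20, 1/5, -4/5, 3/20, 1/4] . pi = 0
  [1/4, 3/10, 1/20, -9/10, 3/20] . pi = 0
  [1, 1, 1, 1, 1] . pi = 1

Solving yields:
  pi_1 = 2813/16238
  pi_2 = 22851/81190
  pi_3 = 14149/81190
  pi_4 = 2971/16238
  pi_5 = 1527/8119

Verification (pi * P):
  2813/16238*1/5 + 22851/81190*1/10 + 14149/81190*1/10 + 2971/16238*1/5 + 1527/8119*3/10 = 2813/16238 = pi_1  (ok)
  2813/16238*1/20 + 22851/81190*3/10 + 14149/81190*11/20 + 2971/16238*3/10 + 1527/8119*1/5 = 22851/81190 = pi_2  (ok)
  2813/16238*1/20 + 22851/81190*1/5 + 14149/81190*1/5 + 2971/16238*3/20 + 1527/8119*1/4 = 14149/81190 = pi_3  (ok)
  2813/16238*1/4 + 22851/81190*3/10 + 14149/81190*1/20 + 2971/16238*1/10 + 1527/8119*3/20 = 2971/16238 = pi_4  (ok)
  2813/16238*9/20 + 22851/81190*1/10 + 14149/81190*1/10 + 2971/16238*1/4 + 1527/8119*1/10 = 1527/8119 = pi_5  (ok)

Answer: 2813/16238 22851/81190 14149/81190 2971/16238 1527/8119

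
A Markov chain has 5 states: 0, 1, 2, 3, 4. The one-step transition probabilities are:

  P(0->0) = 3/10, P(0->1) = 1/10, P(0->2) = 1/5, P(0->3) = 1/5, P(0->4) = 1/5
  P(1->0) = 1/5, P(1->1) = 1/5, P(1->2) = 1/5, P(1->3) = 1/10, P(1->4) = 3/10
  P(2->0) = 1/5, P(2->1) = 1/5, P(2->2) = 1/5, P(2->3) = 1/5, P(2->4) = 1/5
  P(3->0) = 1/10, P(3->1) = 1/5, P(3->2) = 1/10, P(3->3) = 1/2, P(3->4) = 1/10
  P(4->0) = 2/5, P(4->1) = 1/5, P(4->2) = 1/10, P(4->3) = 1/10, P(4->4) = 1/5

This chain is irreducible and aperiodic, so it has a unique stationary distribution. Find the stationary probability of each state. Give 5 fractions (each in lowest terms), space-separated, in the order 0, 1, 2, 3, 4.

Answer: 166/693 122/693 109/693 44/189 404/2079

Derivation:
The stationary distribution satisfies pi = pi * P, i.e.:
  pi_0 = 3/10*pi_0 + 1/5*pi_1 + 1/5*pi_2 + 1/10*pi_3 + 2/5*pi_4
  pi_1 = 1/10*pi_0 + 1/5*pi_1 + 1/5*pi_2 + 1/5*pi_3 + 1/5*pi_4
  pi_2 = 1/5*pi_0 + 1/5*pi_1 + 1/5*pi_2 + 1/10*pi_3 + 1/10*pi_4
  pi_3 = 1/5*pi_0 + 1/10*pi_1 + 1/5*pi_2 + 1/2*pi_3 + 1/10*pi_4
  pi_4 = 1/5*pi_0 + 3/10*pi_1 + 1/5*pi_2 + 1/10*pi_3 + 1/5*pi_4
with normalization: pi_0 + pi_1 + pi_2 + pi_3 + pi_4 = 1.

Using the first 4 balance equations plus normalization, the linear system A*pi = b is:
  [-7/10, 1/5, 1/5, 1/10, 2/5] . pi = 0
  [1/10, -4/5, 1/5, 1/5, 1/5] . pi = 0
  [1/5, 1/5, -4/5, 1/10, 1/10] . pi = 0
  [1/5, 1/10, 1/5, -1/2, 1/10] . pi = 0
  [1, 1, 1, 1, 1] . pi = 1

Solving yields:
  pi_0 = 166/693
  pi_1 = 122/693
  pi_2 = 109/693
  pi_3 = 44/189
  pi_4 = 404/2079

Verification (pi * P):
  166/693*3/10 + 122/693*1/5 + 109/693*1/5 + 44/189*1/10 + 404/2079*2/5 = 166/693 = pi_0  (ok)
  166/693*1/10 + 122/693*1/5 + 109/693*1/5 + 44/189*1/5 + 404/2079*1/5 = 122/693 = pi_1  (ok)
  166/693*1/5 + 122/693*1/5 + 109/693*1/5 + 44/189*1/10 + 404/2079*1/10 = 109/693 = pi_2  (ok)
  166/693*1/5 + 122/693*1/10 + 109/693*1/5 + 44/189*1/2 + 404/2079*1/10 = 44/189 = pi_3  (ok)
  166/693*1/5 + 122/693*3/10 + 109/693*1/5 + 44/189*1/10 + 404/2079*1/5 = 404/2079 = pi_4  (ok)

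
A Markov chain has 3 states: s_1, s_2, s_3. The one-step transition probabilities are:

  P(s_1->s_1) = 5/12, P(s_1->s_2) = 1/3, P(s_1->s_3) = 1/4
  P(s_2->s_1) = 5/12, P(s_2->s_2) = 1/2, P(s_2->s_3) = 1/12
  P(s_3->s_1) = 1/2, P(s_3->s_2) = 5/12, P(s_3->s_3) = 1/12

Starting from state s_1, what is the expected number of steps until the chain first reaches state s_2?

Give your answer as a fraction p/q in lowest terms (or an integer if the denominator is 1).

Answer: 168/59

Derivation:
Let h_i = expected steps to first reach s_2 from state i.
Boundary: h_s_2 = 0.
First-step equations for the other states:
  h_s_1 = 1 + 5/12*h_s_1 + 1/3*h_s_2 + 1/4*h_s_3
  h_s_3 = 1 + 1/2*h_s_1 + 5/12*h_s_2 + 1/12*h_s_3

Substituting h_s_2 = 0 and rearranging gives the linear system (I - Q) h = 1:
  [7/12, -1/4] . (h_s_1, h_s_3) = 1
  [-1/2, 11/12] . (h_s_1, h_s_3) = 1

Solving yields:
  h_s_1 = 168/59
  h_s_3 = 156/59

Starting state is s_1, so the expected hitting time is h_s_1 = 168/59.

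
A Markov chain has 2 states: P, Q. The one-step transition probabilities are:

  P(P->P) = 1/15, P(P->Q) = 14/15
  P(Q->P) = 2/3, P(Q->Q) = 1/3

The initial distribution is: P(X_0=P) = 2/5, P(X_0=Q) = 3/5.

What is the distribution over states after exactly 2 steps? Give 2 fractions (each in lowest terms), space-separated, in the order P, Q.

Propagating the distribution step by step (d_{t+1} = d_t * P):
d_0 = (P=2/5, Q=3/5)
  d_1[P] = 2/5*1/15 + 3/5*2/3 = 32/75
  d_1[Q] = 2/5*14/15 + 3/5*1/3 = 43/75
d_1 = (P=32/75, Q=43/75)
  d_2[P] = 32/75*1/15 + 43/75*2/3 = 154/375
  d_2[Q] = 32/75*14/15 + 43/75*1/3 = 221/375
d_2 = (P=154/375, Q=221/375)

Answer: 154/375 221/375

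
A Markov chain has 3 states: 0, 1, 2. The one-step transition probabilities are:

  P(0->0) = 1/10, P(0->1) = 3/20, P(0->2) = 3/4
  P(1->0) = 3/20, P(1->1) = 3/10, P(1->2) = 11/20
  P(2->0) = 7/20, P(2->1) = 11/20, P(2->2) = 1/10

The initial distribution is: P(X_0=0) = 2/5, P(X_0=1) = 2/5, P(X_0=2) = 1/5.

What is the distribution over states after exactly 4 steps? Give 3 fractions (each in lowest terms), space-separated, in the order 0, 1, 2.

Answer: 183203/800000 304603/800000 156097/400000

Derivation:
Propagating the distribution step by step (d_{t+1} = d_t * P):
d_0 = (0=2/5, 1=2/5, 2=1/5)
  d_1[0] = 2/5*1/10 + 2/5*3/20 + 1/5*7/20 = 17/100
  d_1[1] = 2/5*3/20 + 2/5*3/10 + 1/5*11/20 = 29/100
  d_1[2] = 2/5*3/4 + 2/5*11/20 + 1/5*1/10 = 27/50
d_1 = (0=17/100, 1=29/100, 2=27/50)
  d_2[0] = 17/100*1/10 + 29/100*3/20 + 27/50*7/20 = 499/2000
  d_2[1] = 17/100*3/20 + 29/100*3/10 + 27/50*11/20 = 819/2000
  d_2[2] = 17/100*3/4 + 29/100*11/20 + 27/50*1/10 = 341/1000
d_2 = (0=499/2000, 1=819/2000, 2=341/1000)
  d_3[0] = 499/2000*1/10 + 819/2000*3/20 + 341/1000*7/20 = 8229/40000
  d_3[1] = 499/2000*3/20 + 819/2000*3/10 + 341/1000*11/20 = 13913/40000
  d_3[2] = 499/2000*3/4 + 819/2000*11/20 + 341/1000*1/10 = 8929/20000
d_3 = (0=8229/40000, 1=13913/40000, 2=8929/20000)
  d_4[0] = 8229/40000*1/10 + 13913/40000*3/20 + 8929/20000*7/20 = 183203/800000
  d_4[1] = 8229/40000*3/20 + 13913/40000*3/10 + 8929/20000*11/20 = 304603/800000
  d_4[2] = 8229/40000*3/4 + 13913/40000*11/20 + 8929/20000*1/10 = 156097/400000
d_4 = (0=183203/800000, 1=304603/800000, 2=156097/400000)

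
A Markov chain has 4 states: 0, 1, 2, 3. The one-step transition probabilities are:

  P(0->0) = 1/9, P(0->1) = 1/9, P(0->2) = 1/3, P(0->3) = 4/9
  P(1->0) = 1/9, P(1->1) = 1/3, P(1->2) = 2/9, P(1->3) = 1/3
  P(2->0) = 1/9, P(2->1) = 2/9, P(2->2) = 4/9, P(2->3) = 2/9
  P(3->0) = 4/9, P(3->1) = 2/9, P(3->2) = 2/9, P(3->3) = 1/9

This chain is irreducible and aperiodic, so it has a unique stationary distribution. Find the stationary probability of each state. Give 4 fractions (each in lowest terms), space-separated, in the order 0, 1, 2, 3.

Answer: 134/675 152/675 212/675 59/225

Derivation:
The stationary distribution satisfies pi = pi * P, i.e.:
  pi_0 = 1/9*pi_0 + 1/9*pi_1 + 1/9*pi_2 + 4/9*pi_3
  pi_1 = 1/9*pi_0 + 1/3*pi_1 + 2/9*pi_2 + 2/9*pi_3
  pi_2 = 1/3*pi_0 + 2/9*pi_1 + 4/9*pi_2 + 2/9*pi_3
  pi_3 = 4/9*pi_0 + 1/3*pi_1 + 2/9*pi_2 + 1/9*pi_3
with normalization: pi_0 + pi_1 + pi_2 + pi_3 = 1.

Using the first 3 balance equations plus normalization, the linear system A*pi = b is:
  [-8/9, 1/9, 1/9, 4/9] . pi = 0
  [1/9, -2/3, 2/9, 2/9] . pi = 0
  [1/3, 2/9, -5/9, 2/9] . pi = 0
  [1, 1, 1, 1] . pi = 1

Solving yields:
  pi_0 = 134/675
  pi_1 = 152/675
  pi_2 = 212/675
  pi_3 = 59/225

Verification (pi * P):
  134/675*1/9 + 152/675*1/9 + 212/675*1/9 + 59/225*4/9 = 134/675 = pi_0  (ok)
  134/675*1/9 + 152/675*1/3 + 212/675*2/9 + 59/225*2/9 = 152/675 = pi_1  (ok)
  134/675*1/3 + 152/675*2/9 + 212/675*4/9 + 59/225*2/9 = 212/675 = pi_2  (ok)
  134/675*4/9 + 152/675*1/3 + 212/675*2/9 + 59/225*1/9 = 59/225 = pi_3  (ok)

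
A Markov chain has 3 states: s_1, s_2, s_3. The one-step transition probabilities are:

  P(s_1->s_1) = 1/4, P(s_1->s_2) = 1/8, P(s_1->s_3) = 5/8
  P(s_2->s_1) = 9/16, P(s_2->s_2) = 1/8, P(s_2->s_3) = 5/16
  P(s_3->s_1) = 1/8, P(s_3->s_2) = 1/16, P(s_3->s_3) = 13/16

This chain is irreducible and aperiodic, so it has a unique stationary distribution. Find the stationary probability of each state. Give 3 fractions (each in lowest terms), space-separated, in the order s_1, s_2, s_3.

The stationary distribution satisfies pi = pi * P, i.e.:
  pi_s_1 = 1/4*pi_s_1 + 9/16*pi_s_2 + 1/8*pi_s_3
  pi_s_2 = 1/8*pi_s_1 + 1/8*pi_s_2 + 1/16*pi_s_3
  pi_s_3 = 5/8*pi_s_1 + 5/16*pi_s_2 + 13/16*pi_s_3
with normalization: pi_s_1 + pi_s_2 + pi_s_3 = 1.

Using the first 2 balance equations plus normalization, the linear system A*pi = b is:
  [-3/4, 9/16, 1/8] . pi = 0
  [1/8, -7/8, 1/16] . pi = 0
  [1, 1, 1] . pi = 1

Solving yields:
  pi_s_1 = 37/203
  pi_s_2 = 16/203
  pi_s_3 = 150/203

Verification (pi * P):
  37/203*1/4 + 16/203*9/16 + 150/203*1/8 = 37/203 = pi_s_1  (ok)
  37/203*1/8 + 16/203*1/8 + 150/203*1/16 = 16/203 = pi_s_2  (ok)
  37/203*5/8 + 16/203*5/16 + 150/203*13/16 = 150/203 = pi_s_3  (ok)

Answer: 37/203 16/203 150/203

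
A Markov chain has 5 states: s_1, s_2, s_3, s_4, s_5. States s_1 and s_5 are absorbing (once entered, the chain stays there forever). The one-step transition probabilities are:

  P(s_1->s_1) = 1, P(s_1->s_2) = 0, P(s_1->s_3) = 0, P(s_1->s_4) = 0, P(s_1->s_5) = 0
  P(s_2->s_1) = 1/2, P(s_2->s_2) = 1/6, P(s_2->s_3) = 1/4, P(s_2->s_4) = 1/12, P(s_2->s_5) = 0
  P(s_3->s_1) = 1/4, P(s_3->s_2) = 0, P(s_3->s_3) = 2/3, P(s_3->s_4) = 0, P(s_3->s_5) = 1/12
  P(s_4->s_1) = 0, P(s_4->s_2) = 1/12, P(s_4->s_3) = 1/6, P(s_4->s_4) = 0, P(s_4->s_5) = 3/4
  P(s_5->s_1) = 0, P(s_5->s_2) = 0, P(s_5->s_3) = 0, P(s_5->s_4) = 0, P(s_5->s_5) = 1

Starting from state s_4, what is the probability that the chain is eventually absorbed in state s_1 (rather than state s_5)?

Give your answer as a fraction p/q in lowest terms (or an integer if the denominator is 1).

Answer: 93/476

Derivation:
Let a_i = P(absorbed in s_1 | start in state i).
Boundary conditions: a_s_1 = 1, a_s_5 = 0.
For each transient state i, a_i = sum_j P(i->j) * a_j:
  a_s_2 = 1/2*a_s_1 + 1/6*a_s_2 + 1/4*a_s_3 + 1/12*a_s_4 + 0*a_s_5
  a_s_3 = 1/4*a_s_1 + 0*a_s_2 + 2/3*a_s_3 + 0*a_s_4 + 1/12*a_s_5
  a_s_4 = 0*a_s_1 + 1/12*a_s_2 + 1/6*a_s_3 + 0*a_s_4 + 3/4*a_s_5

Substituting a_s_1 = 1 and a_s_5 = 0, rearrange to (I - Q) a = r where r[i] = P(i -> s_1):
  [5/6, -1/4, -1/12] . (a_s_2, a_s_3, a_s_4) = 1/2
  [0, 1/3, 0] . (a_s_2, a_s_3, a_s_4) = 1/4
  [-1/12, -1/6, 1] . (a_s_2, a_s_3, a_s_4) = 0

Solving yields:
  a_s_2 = 201/238
  a_s_3 = 3/4
  a_s_4 = 93/476

Starting state is s_4, so the absorption probability is a_s_4 = 93/476.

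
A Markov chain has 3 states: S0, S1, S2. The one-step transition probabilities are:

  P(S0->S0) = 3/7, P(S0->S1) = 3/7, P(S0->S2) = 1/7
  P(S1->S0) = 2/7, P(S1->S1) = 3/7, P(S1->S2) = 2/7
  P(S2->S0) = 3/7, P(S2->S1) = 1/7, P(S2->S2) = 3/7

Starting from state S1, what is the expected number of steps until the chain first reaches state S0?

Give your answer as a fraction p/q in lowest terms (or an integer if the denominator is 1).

Answer: 3

Derivation:
Let h_i = expected steps to first reach S0 from state i.
Boundary: h_S0 = 0.
First-step equations for the other states:
  h_S1 = 1 + 2/7*h_S0 + 3/7*h_S1 + 2/7*h_S2
  h_S2 = 1 + 3/7*h_S0 + 1/7*h_S1 + 3/7*h_S2

Substituting h_S0 = 0 and rearranging gives the linear system (I - Q) h = 1:
  [4/7, -2/7] . (h_S1, h_S2) = 1
  [-1/7, 4/7] . (h_S1, h_S2) = 1

Solving yields:
  h_S1 = 3
  h_S2 = 5/2

Starting state is S1, so the expected hitting time is h_S1 = 3.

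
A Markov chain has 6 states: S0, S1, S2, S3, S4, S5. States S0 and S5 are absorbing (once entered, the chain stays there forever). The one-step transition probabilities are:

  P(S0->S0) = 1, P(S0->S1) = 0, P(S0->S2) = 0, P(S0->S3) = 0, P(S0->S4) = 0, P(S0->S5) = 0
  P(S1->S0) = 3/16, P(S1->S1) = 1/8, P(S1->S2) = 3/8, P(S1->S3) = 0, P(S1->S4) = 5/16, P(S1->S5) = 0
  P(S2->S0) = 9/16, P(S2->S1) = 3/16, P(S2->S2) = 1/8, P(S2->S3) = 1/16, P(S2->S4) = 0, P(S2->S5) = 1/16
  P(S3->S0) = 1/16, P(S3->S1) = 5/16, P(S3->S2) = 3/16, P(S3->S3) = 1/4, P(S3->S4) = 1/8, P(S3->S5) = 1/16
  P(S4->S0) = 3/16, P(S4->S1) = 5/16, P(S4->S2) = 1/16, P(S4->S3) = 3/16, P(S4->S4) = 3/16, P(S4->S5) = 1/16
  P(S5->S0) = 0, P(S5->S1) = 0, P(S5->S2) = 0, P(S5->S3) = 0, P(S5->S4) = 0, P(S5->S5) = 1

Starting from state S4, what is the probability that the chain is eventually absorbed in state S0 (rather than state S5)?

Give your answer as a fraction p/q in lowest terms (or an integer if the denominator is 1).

Answer: 16775/20161

Derivation:
Let a_i = P(absorbed in S0 | start in state i).
Boundary conditions: a_S0 = 1, a_S5 = 0.
For each transient state i, a_i = sum_j P(i->j) * a_j:
  a_S1 = 3/16*a_S0 + 1/8*a_S1 + 3/8*a_S2 + 0*a_S3 + 5/16*a_S4 + 0*a_S5
  a_S2 = 9/16*a_S0 + 3/16*a_S1 + 1/8*a_S2 + 1/16*a_S3 + 0*a_S4 + 1/16*a_S5
  a_S3 = 1/16*a_S0 + 5/16*a_S1 + 3/16*a_S2 + 1/4*a_S3 + 1/8*a_S4 + 1/16*a_S5
  a_S4 = 3/16*a_S0 + 5/16*a_S1 + 1/16*a_S2 + 3/16*a_S3 + 3/16*a_S4 + 1/16*a_S5

Substituting a_S0 = 1 and a_S5 = 0, rearrange to (I - Q) a = r where r[i] = P(i -> S0):
  [7/8, -3/8, 0, -5/16] . (a_S1, a_S2, a_S3, a_S4) = 3/16
  [-3/16, 7/8, -1/16, 0] . (a_S1, a_S2, a_S3, a_S4) = 9/16
  [-5/16, -3/16, 3/4, -1/8] . (a_S1, a_S2, a_S3, a_S4) = 1/16
  [-5/16, -1/16, -3/16, 13/16] . (a_S1, a_S2, a_S3, a_S4) = 3/16

Solving yields:
  a_S1 = 18026/20161
  a_S2 = 18001/20161
  a_S3 = 16487/20161
  a_S4 = 16775/20161

Starting state is S4, so the absorption probability is a_S4 = 16775/20161.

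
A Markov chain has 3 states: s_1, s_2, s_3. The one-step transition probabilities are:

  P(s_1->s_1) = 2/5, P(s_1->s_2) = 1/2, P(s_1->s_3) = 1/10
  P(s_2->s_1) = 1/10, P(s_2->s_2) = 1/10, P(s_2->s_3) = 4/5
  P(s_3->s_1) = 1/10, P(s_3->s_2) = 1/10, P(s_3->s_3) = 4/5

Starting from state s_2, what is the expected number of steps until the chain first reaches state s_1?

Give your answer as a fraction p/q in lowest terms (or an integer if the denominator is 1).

Let h_i = expected steps to first reach s_1 from state i.
Boundary: h_s_1 = 0.
First-step equations for the other states:
  h_s_2 = 1 + 1/10*h_s_1 + 1/10*h_s_2 + 4/5*h_s_3
  h_s_3 = 1 + 1/10*h_s_1 + 1/10*h_s_2 + 4/5*h_s_3

Substituting h_s_1 = 0 and rearranging gives the linear system (I - Q) h = 1:
  [9/10, -4/5] . (h_s_2, h_s_3) = 1
  [-1/10, 1/5] . (h_s_2, h_s_3) = 1

Solving yields:
  h_s_2 = 10
  h_s_3 = 10

Starting state is s_2, so the expected hitting time is h_s_2 = 10.

Answer: 10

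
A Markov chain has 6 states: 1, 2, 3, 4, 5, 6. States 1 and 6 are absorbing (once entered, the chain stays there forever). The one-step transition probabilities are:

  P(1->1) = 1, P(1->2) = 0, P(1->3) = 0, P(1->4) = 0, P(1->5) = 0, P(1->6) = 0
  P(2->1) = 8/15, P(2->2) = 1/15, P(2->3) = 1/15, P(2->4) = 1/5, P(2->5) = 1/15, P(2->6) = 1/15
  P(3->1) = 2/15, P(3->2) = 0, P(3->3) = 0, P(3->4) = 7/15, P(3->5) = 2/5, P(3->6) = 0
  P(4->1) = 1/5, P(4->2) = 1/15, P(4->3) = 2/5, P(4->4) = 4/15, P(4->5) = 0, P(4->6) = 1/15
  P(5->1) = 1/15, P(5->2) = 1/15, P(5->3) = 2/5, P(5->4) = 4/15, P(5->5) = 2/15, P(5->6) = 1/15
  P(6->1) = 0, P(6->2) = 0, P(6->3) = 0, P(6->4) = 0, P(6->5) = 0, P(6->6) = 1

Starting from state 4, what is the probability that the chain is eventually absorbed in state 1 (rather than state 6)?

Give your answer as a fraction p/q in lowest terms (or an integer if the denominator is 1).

Let a_i = P(absorbed in 1 | start in state i).
Boundary conditions: a_1 = 1, a_6 = 0.
For each transient state i, a_i = sum_j P(i->j) * a_j:
  a_2 = 8/15*a_1 + 1/15*a_2 + 1/15*a_3 + 1/5*a_4 + 1/15*a_5 + 1/15*a_6
  a_3 = 2/15*a_1 + 0*a_2 + 0*a_3 + 7/15*a_4 + 2/5*a_5 + 0*a_6
  a_4 = 1/5*a_1 + 1/15*a_2 + 2/5*a_3 + 4/15*a_4 + 0*a_5 + 1/15*a_6
  a_5 = 1/15*a_1 + 1/15*a_2 + 2/5*a_3 + 4/15*a_4 + 2/15*a_5 + 1/15*a_6

Substituting a_1 = 1 and a_6 = 0, rearrange to (I - Q) a = r where r[i] = P(i -> 1):
  [14/15, -1/15, -1/5, -1/15] . (a_2, a_3, a_4, a_5) = 8/15
  [0, 1, -7/15, -2/5] . (a_2, a_3, a_4, a_5) = 2/15
  [-1/15, -2/5, 11/15, 0] . (a_2, a_3, a_4, a_5) = 1/5
  [-1/15, -2/5, -4/15, 13/15] . (a_2, a_3, a_4, a_5) = 1/15

Solving yields:
  a_2 = 2357/2767
  a_3 = 2224/2767
  a_4 = 2182/2767
  a_5 = 2092/2767

Starting state is 4, so the absorption probability is a_4 = 2182/2767.

Answer: 2182/2767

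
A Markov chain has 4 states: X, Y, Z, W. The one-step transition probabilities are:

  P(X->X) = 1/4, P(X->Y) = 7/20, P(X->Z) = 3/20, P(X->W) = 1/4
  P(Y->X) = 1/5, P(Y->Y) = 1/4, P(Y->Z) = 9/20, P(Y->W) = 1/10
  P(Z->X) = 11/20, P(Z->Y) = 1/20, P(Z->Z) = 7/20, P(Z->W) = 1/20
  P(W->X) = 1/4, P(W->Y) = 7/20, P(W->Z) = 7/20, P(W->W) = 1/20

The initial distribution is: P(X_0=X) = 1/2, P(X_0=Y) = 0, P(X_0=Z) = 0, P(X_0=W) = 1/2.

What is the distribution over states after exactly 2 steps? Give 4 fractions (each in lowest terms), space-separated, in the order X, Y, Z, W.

Answer: 123/400 6/25 67/200 47/400

Derivation:
Propagating the distribution step by step (d_{t+1} = d_t * P):
d_0 = (X=1/2, Y=0, Z=0, W=1/2)
  d_1[X] = 1/2*1/4 + 0*1/5 + 0*11/20 + 1/2*1/4 = 1/4
  d_1[Y] = 1/2*7/20 + 0*1/4 + 0*1/20 + 1/2*7/20 = 7/20
  d_1[Z] = 1/2*3/20 + 0*9/20 + 0*7/20 + 1/2*7/20 = 1/4
  d_1[W] = 1/2*1/4 + 0*1/10 + 0*1/20 + 1/2*1/20 = 3/20
d_1 = (X=1/4, Y=7/20, Z=1/4, W=3/20)
  d_2[X] = 1/4*1/4 + 7/20*1/5 + 1/4*11/20 + 3/20*1/4 = 123/400
  d_2[Y] = 1/4*7/20 + 7/20*1/4 + 1/4*1/20 + 3/20*7/20 = 6/25
  d_2[Z] = 1/4*3/20 + 7/20*9/20 + 1/4*7/20 + 3/20*7/20 = 67/200
  d_2[W] = 1/4*1/4 + 7/20*1/10 + 1/4*1/20 + 3/20*1/20 = 47/400
d_2 = (X=123/400, Y=6/25, Z=67/200, W=47/400)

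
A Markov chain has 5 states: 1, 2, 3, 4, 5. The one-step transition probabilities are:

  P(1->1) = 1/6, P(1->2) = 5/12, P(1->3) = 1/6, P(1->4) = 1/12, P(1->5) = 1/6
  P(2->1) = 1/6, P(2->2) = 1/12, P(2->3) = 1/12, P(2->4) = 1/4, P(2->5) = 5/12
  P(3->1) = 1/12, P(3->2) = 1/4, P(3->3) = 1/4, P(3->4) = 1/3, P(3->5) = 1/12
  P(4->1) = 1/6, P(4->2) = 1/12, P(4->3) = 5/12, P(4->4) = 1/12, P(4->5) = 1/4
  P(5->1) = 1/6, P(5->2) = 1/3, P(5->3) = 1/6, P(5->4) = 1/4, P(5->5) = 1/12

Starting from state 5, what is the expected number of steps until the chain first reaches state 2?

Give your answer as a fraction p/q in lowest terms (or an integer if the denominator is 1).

Answer: 21672/5917

Derivation:
Let h_i = expected steps to first reach 2 from state i.
Boundary: h_2 = 0.
First-step equations for the other states:
  h_1 = 1 + 1/6*h_1 + 5/12*h_2 + 1/6*h_3 + 1/12*h_4 + 1/6*h_5
  h_3 = 1 + 1/12*h_1 + 1/4*h_2 + 1/4*h_3 + 1/3*h_4 + 1/12*h_5
  h_4 = 1 + 1/6*h_1 + 1/12*h_2 + 5/12*h_3 + 1/12*h_4 + 1/4*h_5
  h_5 = 1 + 1/6*h_1 + 1/3*h_2 + 1/6*h_3 + 1/4*h_4 + 1/12*h_5

Substituting h_2 = 0 and rearranging gives the linear system (I - Q) h = 1:
  [5/6, -1/6, -1/12, -1/6] . (h_1, h_3, h_4, h_5) = 1
  [-1/12, 3/4, -1/3, -1/12] . (h_1, h_3, h_4, h_5) = 1
  [-1/6, -5/12, 11/12, -1/4] . (h_1, h_3, h_4, h_5) = 1
  [-1/6, -1/6, -1/4, 11/12] . (h_1, h_3, h_4, h_5) = 1

Solving yields:
  h_1 = 18996/5917
  h_3 = 24360/5917
  h_4 = 26892/5917
  h_5 = 21672/5917

Starting state is 5, so the expected hitting time is h_5 = 21672/5917.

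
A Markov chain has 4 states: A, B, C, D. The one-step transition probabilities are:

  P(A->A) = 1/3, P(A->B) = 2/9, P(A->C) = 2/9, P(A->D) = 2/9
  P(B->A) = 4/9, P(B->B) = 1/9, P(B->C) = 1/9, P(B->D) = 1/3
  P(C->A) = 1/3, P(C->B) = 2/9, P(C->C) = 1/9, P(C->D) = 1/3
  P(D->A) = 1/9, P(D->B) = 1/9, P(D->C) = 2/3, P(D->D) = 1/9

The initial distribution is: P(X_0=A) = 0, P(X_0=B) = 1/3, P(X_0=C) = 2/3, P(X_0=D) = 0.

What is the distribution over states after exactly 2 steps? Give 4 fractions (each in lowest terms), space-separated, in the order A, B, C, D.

Answer: 68/243 40/243 82/243 53/243

Derivation:
Propagating the distribution step by step (d_{t+1} = d_t * P):
d_0 = (A=0, B=1/3, C=2/3, D=0)
  d_1[A] = 0*1/3 + 1/3*4/9 + 2/3*1/3 + 0*1/9 = 10/27
  d_1[B] = 0*2/9 + 1/3*1/9 + 2/3*2/9 + 0*1/9 = 5/27
  d_1[C] = 0*2/9 + 1/3*1/9 + 2/3*1/9 + 0*2/3 = 1/9
  d_1[D] = 0*2/9 + 1/3*1/3 + 2/3*1/3 + 0*1/9 = 1/3
d_1 = (A=10/27, B=5/27, C=1/9, D=1/3)
  d_2[A] = 10/27*1/3 + 5/27*4/9 + 1/9*1/3 + 1/3*1/9 = 68/243
  d_2[B] = 10/27*2/9 + 5/27*1/9 + 1/9*2/9 + 1/3*1/9 = 40/243
  d_2[C] = 10/27*2/9 + 5/27*1/9 + 1/9*1/9 + 1/3*2/3 = 82/243
  d_2[D] = 10/27*2/9 + 5/27*1/3 + 1/9*1/3 + 1/3*1/9 = 53/243
d_2 = (A=68/243, B=40/243, C=82/243, D=53/243)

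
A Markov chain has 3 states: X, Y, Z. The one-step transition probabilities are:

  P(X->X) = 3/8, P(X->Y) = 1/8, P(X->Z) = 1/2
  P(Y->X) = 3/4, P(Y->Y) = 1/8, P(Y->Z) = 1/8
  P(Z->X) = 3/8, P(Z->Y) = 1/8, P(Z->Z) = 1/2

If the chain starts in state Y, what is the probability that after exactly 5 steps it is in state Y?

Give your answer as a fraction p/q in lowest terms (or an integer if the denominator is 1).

Answer: 1/8

Derivation:
Computing P^5 by repeated multiplication:
P^1 =
  X: [3/8, 1/8, 1/2]
  Y: [3/4, 1/8, 1/8]
  Z: [3/8, 1/8, 1/2]
P^2 =
  X: [27/64, 1/8, 29/64]
  Y: [27/64, 1/8, 29/64]
  Z: [27/64, 1/8, 29/64]
P^3 =
  X: [27/64, 1/8, 29/64]
  Y: [27/64, 1/8, 29/64]
  Z: [27/64, 1/8, 29/64]
P^4 =
  X: [27/64, 1/8, 29/64]
  Y: [27/64, 1/8, 29/64]
  Z: [27/64, 1/8, 29/64]
P^5 =
  X: [27/64, 1/8, 29/64]
  Y: [27/64, 1/8, 29/64]
  Z: [27/64, 1/8, 29/64]

(P^5)[Y -> Y] = 1/8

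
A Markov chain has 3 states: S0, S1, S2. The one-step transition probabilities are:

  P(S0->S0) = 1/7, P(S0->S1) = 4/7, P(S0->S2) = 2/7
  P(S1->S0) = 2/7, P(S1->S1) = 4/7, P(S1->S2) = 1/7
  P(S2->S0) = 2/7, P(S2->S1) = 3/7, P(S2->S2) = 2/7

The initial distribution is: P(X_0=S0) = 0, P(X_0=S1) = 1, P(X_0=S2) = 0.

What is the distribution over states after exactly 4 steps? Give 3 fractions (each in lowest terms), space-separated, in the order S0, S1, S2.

Propagating the distribution step by step (d_{t+1} = d_t * P):
d_0 = (S0=0, S1=1, S2=0)
  d_1[S0] = 0*1/7 + 1*2/7 + 0*2/7 = 2/7
  d_1[S1] = 0*4/7 + 1*4/7 + 0*3/7 = 4/7
  d_1[S2] = 0*2/7 + 1*1/7 + 0*2/7 = 1/7
d_1 = (S0=2/7, S1=4/7, S2=1/7)
  d_2[S0] = 2/7*1/7 + 4/7*2/7 + 1/7*2/7 = 12/49
  d_2[S1] = 2/7*4/7 + 4/7*4/7 + 1/7*3/7 = 27/49
  d_2[S2] = 2/7*2/7 + 4/7*1/7 + 1/7*2/7 = 10/49
d_2 = (S0=12/49, S1=27/49, S2=10/49)
  d_3[S0] = 12/49*1/7 + 27/49*2/7 + 10/49*2/7 = 86/343
  d_3[S1] = 12/49*4/7 + 27/49*4/7 + 10/49*3/7 = 186/343
  d_3[S2] = 12/49*2/7 + 27/49*1/7 + 10/49*2/7 = 71/343
d_3 = (S0=86/343, S1=186/343, S2=71/343)
  d_4[S0] = 86/343*1/7 + 186/343*2/7 + 71/343*2/7 = 600/2401
  d_4[S1] = 86/343*4/7 + 186/343*4/7 + 71/343*3/7 = 1301/2401
  d_4[S2] = 86/343*2/7 + 186/343*1/7 + 71/343*2/7 = 500/2401
d_4 = (S0=600/2401, S1=1301/2401, S2=500/2401)

Answer: 600/2401 1301/2401 500/2401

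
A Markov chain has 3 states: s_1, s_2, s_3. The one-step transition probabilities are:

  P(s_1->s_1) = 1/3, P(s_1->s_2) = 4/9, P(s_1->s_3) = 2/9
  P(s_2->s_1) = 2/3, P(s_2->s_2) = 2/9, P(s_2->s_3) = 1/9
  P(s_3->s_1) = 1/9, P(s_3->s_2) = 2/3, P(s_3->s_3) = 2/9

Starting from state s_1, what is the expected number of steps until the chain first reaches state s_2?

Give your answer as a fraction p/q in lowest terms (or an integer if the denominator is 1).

Let h_i = expected steps to first reach s_2 from state i.
Boundary: h_s_2 = 0.
First-step equations for the other states:
  h_s_1 = 1 + 1/3*h_s_1 + 4/9*h_s_2 + 2/9*h_s_3
  h_s_3 = 1 + 1/9*h_s_1 + 2/3*h_s_2 + 2/9*h_s_3

Substituting h_s_2 = 0 and rearranging gives the linear system (I - Q) h = 1:
  [2/3, -2/9] . (h_s_1, h_s_3) = 1
  [-1/9, 7/9] . (h_s_1, h_s_3) = 1

Solving yields:
  h_s_1 = 81/40
  h_s_3 = 63/40

Starting state is s_1, so the expected hitting time is h_s_1 = 81/40.

Answer: 81/40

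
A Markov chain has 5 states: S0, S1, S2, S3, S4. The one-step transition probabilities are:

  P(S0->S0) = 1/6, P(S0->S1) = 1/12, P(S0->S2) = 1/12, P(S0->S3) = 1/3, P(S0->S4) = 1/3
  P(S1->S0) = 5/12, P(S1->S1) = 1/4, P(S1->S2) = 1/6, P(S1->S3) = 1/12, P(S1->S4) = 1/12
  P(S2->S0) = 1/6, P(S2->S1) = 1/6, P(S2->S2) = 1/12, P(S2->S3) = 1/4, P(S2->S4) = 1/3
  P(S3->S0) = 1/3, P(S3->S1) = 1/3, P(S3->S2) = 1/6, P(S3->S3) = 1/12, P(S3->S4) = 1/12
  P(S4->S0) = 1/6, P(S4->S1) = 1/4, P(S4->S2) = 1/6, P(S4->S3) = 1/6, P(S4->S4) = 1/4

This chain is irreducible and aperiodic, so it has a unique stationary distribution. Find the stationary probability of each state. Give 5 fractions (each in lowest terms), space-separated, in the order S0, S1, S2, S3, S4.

The stationary distribution satisfies pi = pi * P, i.e.:
  pi_S0 = 1/6*pi_S0 + 5/12*pi_S1 + 1/6*pi_S2 + 1/3*pi_S3 + 1/6*pi_S4
  pi_S1 = 1/12*pi_S0 + 1/4*pi_S1 + 1/6*pi_S2 + 1/3*pi_S3 + 1/4*pi_S4
  pi_S2 = 1/12*pi_S0 + 1/6*pi_S1 + 1/12*pi_S2 + 1/6*pi_S3 + 1/6*pi_S4
  pi_S3 = 1/3*pi_S0 + 1/12*pi_S1 + 1/4*pi_S2 + 1/12*pi_S3 + 1/6*pi_S4
  pi_S4 = 1/3*pi_S0 + 1/12*pi_S1 + 1/3*pi_S2 + 1/12*pi_S3 + 1/4*pi_S4
with normalization: pi_S0 + pi_S1 + pi_S2 + pi_S3 + pi_S4 = 1.

Using the first 4 balance equations plus normalization, the linear system A*pi = b is:
  [-5/6, 5/12, 1/6, 1/3, 1/6] . pi = 0
  [1/12, -3/4, 1/6, 1/3, 1/4] . pi = 0
  [1/12, 1/6, -11/12, 1/6, 1/6] . pi = 0
  [1/3, 1/12, 1/4, -11/12, 1/6] . pi = 0
  [1, 1, 1, 1, 1] . pi = 1

Solving yields:
  pi_S0 = 6207/24742
  pi_S1 = 2629/12371
  pi_S2 = 3329/24742
  pi_S3 = 4613/24742
  pi_S4 = 5335/24742

Verification (pi * P):
  6207/24742*1/6 + 2629/12371*5/12 + 3329/24742*1/6 + 4613/24742*1/3 + 5335/24742*1/6 = 6207/24742 = pi_S0  (ok)
  6207/24742*1/12 + 2629/12371*1/4 + 3329/24742*1/6 + 4613/24742*1/3 + 5335/24742*1/4 = 2629/12371 = pi_S1  (ok)
  6207/24742*1/12 + 2629/12371*1/6 + 3329/24742*1/12 + 4613/24742*1/6 + 5335/24742*1/6 = 3329/24742 = pi_S2  (ok)
  6207/24742*1/3 + 2629/12371*1/12 + 3329/24742*1/4 + 4613/24742*1/12 + 5335/24742*1/6 = 4613/24742 = pi_S3  (ok)
  6207/24742*1/3 + 2629/12371*1/12 + 3329/24742*1/3 + 4613/24742*1/12 + 5335/24742*1/4 = 5335/24742 = pi_S4  (ok)

Answer: 6207/24742 2629/12371 3329/24742 4613/24742 5335/24742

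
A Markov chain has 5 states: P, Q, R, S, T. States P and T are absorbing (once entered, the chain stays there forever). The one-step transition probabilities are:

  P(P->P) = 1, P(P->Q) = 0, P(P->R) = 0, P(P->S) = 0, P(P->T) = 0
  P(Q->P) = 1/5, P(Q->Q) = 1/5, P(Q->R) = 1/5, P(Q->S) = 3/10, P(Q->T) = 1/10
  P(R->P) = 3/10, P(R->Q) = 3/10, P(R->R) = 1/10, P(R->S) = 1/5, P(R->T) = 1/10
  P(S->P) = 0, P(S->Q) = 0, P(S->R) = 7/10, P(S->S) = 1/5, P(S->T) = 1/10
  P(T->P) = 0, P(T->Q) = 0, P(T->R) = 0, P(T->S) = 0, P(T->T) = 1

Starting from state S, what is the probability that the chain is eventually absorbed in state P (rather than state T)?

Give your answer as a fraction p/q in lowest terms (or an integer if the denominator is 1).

Let a_i = P(absorbed in P | start in state i).
Boundary conditions: a_P = 1, a_T = 0.
For each transient state i, a_i = sum_j P(i->j) * a_j:
  a_Q = 1/5*a_P + 1/5*a_Q + 1/5*a_R + 3/10*a_S + 1/10*a_T
  a_R = 3/10*a_P + 3/10*a_Q + 1/10*a_R + 1/5*a_S + 1/10*a_T
  a_S = 0*a_P + 0*a_Q + 7/10*a_R + 1/5*a_S + 1/10*a_T

Substituting a_P = 1 and a_T = 0, rearrange to (I - Q) a = r where r[i] = P(i -> P):
  [4/5, -1/5, -3/10] . (a_Q, a_R, a_S) = 1/5
  [-3/10, 9/10, -1/5] . (a_Q, a_R, a_S) = 3/10
  [0, -7/10, 4/5] . (a_Q, a_R, a_S) = 0

Solving yields:
  a_Q = 227/353
  a_R = 240/353
  a_S = 210/353

Starting state is S, so the absorption probability is a_S = 210/353.

Answer: 210/353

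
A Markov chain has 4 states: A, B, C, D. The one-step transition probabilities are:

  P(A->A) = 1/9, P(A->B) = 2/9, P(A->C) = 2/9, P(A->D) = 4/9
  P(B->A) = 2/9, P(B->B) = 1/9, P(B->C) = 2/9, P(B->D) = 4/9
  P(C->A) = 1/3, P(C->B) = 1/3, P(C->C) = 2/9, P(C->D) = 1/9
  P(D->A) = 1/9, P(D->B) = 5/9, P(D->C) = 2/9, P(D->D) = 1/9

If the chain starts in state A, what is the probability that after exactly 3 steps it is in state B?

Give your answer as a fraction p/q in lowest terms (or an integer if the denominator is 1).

Answer: 68/243

Derivation:
Computing P^3 by repeated multiplication:
P^1 =
  A: [1/9, 2/9, 2/9, 4/9]
  B: [2/9, 1/9, 2/9, 4/9]
  C: [1/3, 1/3, 2/9, 1/9]
  D: [1/9, 5/9, 2/9, 1/9]
P^2 =
  A: [5/27, 10/27, 2/9, 2/9]
  B: [14/81, 31/81, 2/9, 2/9]
  C: [16/81, 20/81, 2/9, 1/3]
  D: [2/9, 2/9, 2/9, 1/3]
P^3 =
  A: [49/243, 68/243, 2/9, 8/27]
  B: [148/729, 203/729, 2/9, 8/27]
  C: [137/729, 241/729, 2/9, 7/27]
  D: [5/27, 1/3, 2/9, 7/27]

(P^3)[A -> B] = 68/243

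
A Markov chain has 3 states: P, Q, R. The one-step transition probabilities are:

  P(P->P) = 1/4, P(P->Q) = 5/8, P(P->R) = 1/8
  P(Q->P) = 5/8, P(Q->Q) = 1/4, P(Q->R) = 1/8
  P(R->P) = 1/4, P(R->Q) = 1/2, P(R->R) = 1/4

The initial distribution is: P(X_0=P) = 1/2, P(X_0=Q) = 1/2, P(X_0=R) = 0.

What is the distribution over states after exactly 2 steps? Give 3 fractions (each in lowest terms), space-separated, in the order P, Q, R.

Answer: 53/128 57/128 9/64

Derivation:
Propagating the distribution step by step (d_{t+1} = d_t * P):
d_0 = (P=1/2, Q=1/2, R=0)
  d_1[P] = 1/2*1/4 + 1/2*5/8 + 0*1/4 = 7/16
  d_1[Q] = 1/2*5/8 + 1/2*1/4 + 0*1/2 = 7/16
  d_1[R] = 1/2*1/8 + 1/2*1/8 + 0*1/4 = 1/8
d_1 = (P=7/16, Q=7/16, R=1/8)
  d_2[P] = 7/16*1/4 + 7/16*5/8 + 1/8*1/4 = 53/128
  d_2[Q] = 7/16*5/8 + 7/16*1/4 + 1/8*1/2 = 57/128
  d_2[R] = 7/16*1/8 + 7/16*1/8 + 1/8*1/4 = 9/64
d_2 = (P=53/128, Q=57/128, R=9/64)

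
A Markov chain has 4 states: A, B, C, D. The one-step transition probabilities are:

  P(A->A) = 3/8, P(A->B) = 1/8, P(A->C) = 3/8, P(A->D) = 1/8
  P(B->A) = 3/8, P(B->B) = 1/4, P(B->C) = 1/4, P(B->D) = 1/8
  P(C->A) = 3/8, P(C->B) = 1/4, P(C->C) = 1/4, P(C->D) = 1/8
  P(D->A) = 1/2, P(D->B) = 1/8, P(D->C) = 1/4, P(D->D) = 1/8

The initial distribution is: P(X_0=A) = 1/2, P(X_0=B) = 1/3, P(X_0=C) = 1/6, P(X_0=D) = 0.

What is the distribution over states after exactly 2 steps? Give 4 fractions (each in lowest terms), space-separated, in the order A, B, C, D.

Answer: 25/64 3/16 19/64 1/8

Derivation:
Propagating the distribution step by step (d_{t+1} = d_t * P):
d_0 = (A=1/2, B=1/3, C=1/6, D=0)
  d_1[A] = 1/2*3/8 + 1/3*3/8 + 1/6*3/8 + 0*1/2 = 3/8
  d_1[B] = 1/2*1/8 + 1/3*1/4 + 1/6*1/4 + 0*1/8 = 3/16
  d_1[C] = 1/2*3/8 + 1/3*1/4 + 1/6*1/4 + 0*1/4 = 5/16
  d_1[D] = 1/2*1/8 + 1/3*1/8 + 1/6*1/8 + 0*1/8 = 1/8
d_1 = (A=3/8, B=3/16, C=5/16, D=1/8)
  d_2[A] = 3/8*3/8 + 3/16*3/8 + 5/16*3/8 + 1/8*1/2 = 25/64
  d_2[B] = 3/8*1/8 + 3/16*1/4 + 5/16*1/4 + 1/8*1/8 = 3/16
  d_2[C] = 3/8*3/8 + 3/16*1/4 + 5/16*1/4 + 1/8*1/4 = 19/64
  d_2[D] = 3/8*1/8 + 3/16*1/8 + 5/16*1/8 + 1/8*1/8 = 1/8
d_2 = (A=25/64, B=3/16, C=19/64, D=1/8)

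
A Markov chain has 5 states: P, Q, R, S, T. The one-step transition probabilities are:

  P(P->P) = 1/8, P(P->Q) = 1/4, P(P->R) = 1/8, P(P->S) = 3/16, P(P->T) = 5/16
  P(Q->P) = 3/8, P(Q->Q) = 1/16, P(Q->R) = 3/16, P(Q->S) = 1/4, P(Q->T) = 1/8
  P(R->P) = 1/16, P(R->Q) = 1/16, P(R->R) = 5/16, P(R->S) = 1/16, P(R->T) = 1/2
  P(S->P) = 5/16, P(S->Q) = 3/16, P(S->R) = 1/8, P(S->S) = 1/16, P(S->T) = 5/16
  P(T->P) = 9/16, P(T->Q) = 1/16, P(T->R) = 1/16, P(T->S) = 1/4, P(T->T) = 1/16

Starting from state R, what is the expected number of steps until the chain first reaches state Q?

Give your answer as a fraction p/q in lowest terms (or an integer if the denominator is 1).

Answer: 47512/6211

Derivation:
Let h_i = expected steps to first reach Q from state i.
Boundary: h_Q = 0.
First-step equations for the other states:
  h_P = 1 + 1/8*h_P + 1/4*h_Q + 1/8*h_R + 3/16*h_S + 5/16*h_T
  h_R = 1 + 1/16*h_P + 1/16*h_Q + 5/16*h_R + 1/16*h_S + 1/2*h_T
  h_S = 1 + 5/16*h_P + 3/16*h_Q + 1/8*h_R + 1/16*h_S + 5/16*h_T
  h_T = 1 + 9/16*h_P + 1/16*h_Q + 1/16*h_R + 1/4*h_S + 1/16*h_T

Substituting h_Q = 0 and rearranging gives the linear system (I - Q) h = 1:
  [7/8, -1/8, -3/16, -5/16] . (h_P, h_R, h_S, h_T) = 1
  [-1/16, 11/16, -1/16, -1/2] . (h_P, h_R, h_S, h_T) = 1
  [-5/16, -1/8, 15/16, -5/16] . (h_P, h_R, h_S, h_T) = 1
  [-9/16, -1/16, -1/4, 15/16] . (h_P, h_R, h_S, h_T) = 1

Solving yields:
  h_P = 37872/6211
  h_R = 47512/6211
  h_S = 39976/6211
  h_T = 43176/6211

Starting state is R, so the expected hitting time is h_R = 47512/6211.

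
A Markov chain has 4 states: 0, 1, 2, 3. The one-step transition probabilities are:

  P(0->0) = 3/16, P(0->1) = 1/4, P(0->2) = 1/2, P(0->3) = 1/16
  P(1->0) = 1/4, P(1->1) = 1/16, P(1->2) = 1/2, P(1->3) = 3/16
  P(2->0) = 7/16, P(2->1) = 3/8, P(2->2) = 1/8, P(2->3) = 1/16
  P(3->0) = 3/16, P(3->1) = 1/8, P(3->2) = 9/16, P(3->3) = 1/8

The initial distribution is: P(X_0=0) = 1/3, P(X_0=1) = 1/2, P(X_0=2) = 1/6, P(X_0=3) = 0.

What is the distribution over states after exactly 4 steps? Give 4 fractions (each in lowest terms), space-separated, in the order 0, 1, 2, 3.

Propagating the distribution step by step (d_{t+1} = d_t * P):
d_0 = (0=1/3, 1=1/2, 2=1/6, 3=0)
  d_1[0] = 1/3*3/16 + 1/2*1/4 + 1/6*7/16 + 0*3/16 = 25/96
  d_1[1] = 1/3*1/4 + 1/2*1/16 + 1/6*3/8 + 0*1/8 = 17/96
  d_1[2] = 1/3*1/2 + 1/2*1/2 + 1/6*1/8 + 0*9/16 = 7/16
  d_1[3] = 1/3*1/16 + 1/2*3/16 + 1/6*1/16 + 0*1/8 = 1/8
d_1 = (0=25/96, 1=17/96, 2=7/16, 3=1/8)
  d_2[0] = 25/96*3/16 + 17/96*1/4 + 7/16*7/16 + 1/8*3/16 = 473/1536
  d_2[1] = 25/96*1/4 + 17/96*1/16 + 7/16*3/8 + 1/8*1/8 = 131/512
  d_2[2] = 25/96*1/2 + 17/96*1/2 + 7/16*1/8 + 1/8*9/16 = 11/32
  d_2[3] = 25/96*1/16 + 17/96*3/16 + 7/16*1/16 + 1/8*1/8 = 71/768
d_2 = (0=473/1536, 1=131/512, 2=11/32, 3=71/768)
  d_3[0] = 473/1536*3/16 + 131/512*1/4 + 11/32*7/16 + 71/768*3/16 = 2371/8192
  d_3[1] = 473/1536*1/4 + 131/512*1/16 + 11/32*3/8 + 71/768*1/8 = 5737/24576
  d_3[2] = 473/1536*1/2 + 131/512*1/2 + 11/32*1/8 + 71/768*9/16 = 4631/12288
  d_3[3] = 473/1536*1/16 + 131/512*3/16 + 11/32*1/16 + 71/768*1/8 = 77/768
d_3 = (0=2371/8192, 1=5737/24576, 2=4631/12288, 3=77/768)
  d_4[0] = 2371/8192*3/16 + 5737/24576*1/4 + 4631/12288*7/16 + 77/768*3/16 = 116513/393216
  d_4[1] = 2371/8192*1/4 + 5737/24576*1/16 + 4631/12288*3/8 + 77/768*1/8 = 31563/131072
  d_4[2] = 2371/8192*1/2 + 5737/24576*1/2 + 4631/12288*1/8 + 77/768*9/16 = 35875/98304
  d_4[3] = 2371/8192*1/16 + 5737/24576*3/16 + 4631/12288*1/16 + 77/768*1/8 = 6419/65536
d_4 = (0=116513/393216, 1=31563/131072, 2=35875/98304, 3=6419/65536)

Answer: 116513/393216 31563/131072 35875/98304 6419/65536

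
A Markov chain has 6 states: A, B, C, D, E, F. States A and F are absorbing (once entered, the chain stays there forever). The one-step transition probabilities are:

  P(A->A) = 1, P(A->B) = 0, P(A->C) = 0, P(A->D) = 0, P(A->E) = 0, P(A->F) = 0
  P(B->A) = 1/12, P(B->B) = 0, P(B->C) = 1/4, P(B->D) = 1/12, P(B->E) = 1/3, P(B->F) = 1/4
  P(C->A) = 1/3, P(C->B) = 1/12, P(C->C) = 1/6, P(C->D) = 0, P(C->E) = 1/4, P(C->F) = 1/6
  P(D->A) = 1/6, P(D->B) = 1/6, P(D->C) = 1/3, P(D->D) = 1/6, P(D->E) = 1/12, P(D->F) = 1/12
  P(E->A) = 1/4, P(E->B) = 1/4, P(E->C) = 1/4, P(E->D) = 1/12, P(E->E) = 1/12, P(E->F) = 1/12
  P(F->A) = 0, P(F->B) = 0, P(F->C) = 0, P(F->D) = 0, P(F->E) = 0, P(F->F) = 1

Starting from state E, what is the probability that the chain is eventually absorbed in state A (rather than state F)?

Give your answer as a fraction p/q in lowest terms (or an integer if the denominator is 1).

Let a_i = P(absorbed in A | start in state i).
Boundary conditions: a_A = 1, a_F = 0.
For each transient state i, a_i = sum_j P(i->j) * a_j:
  a_B = 1/12*a_A + 0*a_B + 1/4*a_C + 1/12*a_D + 1/3*a_E + 1/4*a_F
  a_C = 1/3*a_A + 1/12*a_B + 1/6*a_C + 0*a_D + 1/4*a_E + 1/6*a_F
  a_D = 1/6*a_A + 1/6*a_B + 1/3*a_C + 1/6*a_D + 1/12*a_E + 1/12*a_F
  a_E = 1/4*a_A + 1/4*a_B + 1/4*a_C + 1/12*a_D + 1/12*a_E + 1/12*a_F

Substituting a_A = 1 and a_F = 0, rearrange to (I - Q) a = r where r[i] = P(i -> A):
  [1, -1/4, -1/12, -1/3] . (a_B, a_C, a_D, a_E) = 1/12
  [-1/12, 5/6, 0, -1/4] . (a_B, a_C, a_D, a_E) = 1/3
  [-1/6, -1/3, 5/6, -1/12] . (a_B, a_C, a_D, a_E) = 1/6
  [-1/4, -1/4, -1/12, 11/12] . (a_B, a_C, a_D, a_E) = 1/4

Solving yields:
  a_B = 2432/4755
  a_C = 613/951
  a_D = 198/317
  a_E = 1022/1585

Starting state is E, so the absorption probability is a_E = 1022/1585.

Answer: 1022/1585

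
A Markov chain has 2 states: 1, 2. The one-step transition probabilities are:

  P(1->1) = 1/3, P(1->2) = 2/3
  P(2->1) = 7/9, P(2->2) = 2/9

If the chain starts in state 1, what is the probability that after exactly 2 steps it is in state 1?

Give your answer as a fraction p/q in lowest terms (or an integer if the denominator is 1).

Answer: 17/27

Derivation:
Computing P^2 by repeated multiplication:
P^1 =
  1: [1/3, 2/3]
  2: [7/9, 2/9]
P^2 =
  1: [17/27, 10/27]
  2: [35/81, 46/81]

(P^2)[1 -> 1] = 17/27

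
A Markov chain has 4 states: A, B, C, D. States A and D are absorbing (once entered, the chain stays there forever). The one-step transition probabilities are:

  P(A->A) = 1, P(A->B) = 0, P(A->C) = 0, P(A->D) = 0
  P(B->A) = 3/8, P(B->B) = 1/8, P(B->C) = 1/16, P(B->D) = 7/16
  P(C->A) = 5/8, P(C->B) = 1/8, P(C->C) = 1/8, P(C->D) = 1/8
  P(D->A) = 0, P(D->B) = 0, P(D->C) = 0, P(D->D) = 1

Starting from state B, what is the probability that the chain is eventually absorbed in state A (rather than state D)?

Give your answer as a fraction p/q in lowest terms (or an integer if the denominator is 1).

Let a_i = P(absorbed in A | start in state i).
Boundary conditions: a_A = 1, a_D = 0.
For each transient state i, a_i = sum_j P(i->j) * a_j:
  a_B = 3/8*a_A + 1/8*a_B + 1/16*a_C + 7/16*a_D
  a_C = 5/8*a_A + 1/8*a_B + 1/8*a_C + 1/8*a_D

Substituting a_A = 1 and a_D = 0, rearrange to (I - Q) a = r where r[i] = P(i -> A):
  [7/8, -1/16] . (a_B, a_C) = 3/8
  [-1/8, 7/8] . (a_B, a_C) = 5/8

Solving yields:
  a_B = 47/97
  a_C = 76/97

Starting state is B, so the absorption probability is a_B = 47/97.

Answer: 47/97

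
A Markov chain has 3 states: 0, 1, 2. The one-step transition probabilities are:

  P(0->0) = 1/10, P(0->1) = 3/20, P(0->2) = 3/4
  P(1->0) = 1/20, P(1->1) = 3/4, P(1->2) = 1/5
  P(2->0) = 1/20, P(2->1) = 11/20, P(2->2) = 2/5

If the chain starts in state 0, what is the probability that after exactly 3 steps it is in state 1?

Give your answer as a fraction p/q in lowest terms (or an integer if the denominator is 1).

Answer: 159/250

Derivation:
Computing P^3 by repeated multiplication:
P^1 =
  0: [1/10, 3/20, 3/4]
  1: [1/20, 3/4, 1/5]
  2: [1/20, 11/20, 2/5]
P^2 =
  0: [11/200, 27/50, 81/200]
  1: [21/400, 17/25, 107/400]
  2: [21/400, 16/25, 123/400]
P^3 =
  0: [211/4000, 159/250, 249/800]
  1: [421/8000, 133/200, 2259/8000]
  2: [421/8000, 657/1000, 2323/8000]

(P^3)[0 -> 1] = 159/250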